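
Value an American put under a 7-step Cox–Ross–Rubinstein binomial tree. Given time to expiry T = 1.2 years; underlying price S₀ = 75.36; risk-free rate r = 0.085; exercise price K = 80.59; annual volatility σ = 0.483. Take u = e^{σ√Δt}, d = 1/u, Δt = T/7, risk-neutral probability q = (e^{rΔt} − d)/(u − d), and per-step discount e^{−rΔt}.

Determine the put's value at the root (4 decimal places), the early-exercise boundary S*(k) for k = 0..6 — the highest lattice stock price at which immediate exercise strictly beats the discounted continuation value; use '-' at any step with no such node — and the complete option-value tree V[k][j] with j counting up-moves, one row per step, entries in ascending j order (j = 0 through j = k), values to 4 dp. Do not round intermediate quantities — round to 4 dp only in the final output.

price = 15.6116
boundary = - - 50.5172 41.3608 50.5172 41.3608 50.5172
tree:
15.6116
22.0481 9.2923
30.0728 14.2474 4.3450
39.2292 21.1314 7.4147 1.2378
46.7260 30.0728 12.3360 2.4464 0.0000
52.8640 39.2292 19.7986 4.8353 0.0000 0.0000
57.8894 46.7260 30.0728 9.5570 0.0000 0.0000 0.0000
62.0040 52.8640 39.2292 18.8893 0.0000 0.0000 0.0000 0.0000

Δt=0.17143  u=1.22138  d=0.81875  q=0.48663  discount=0.98553
step 7 (expiry): payoffs max(K−S,0) = 62.0040 52.8640 39.2292 18.8893 0.0000 0.0000 0.0000 0.0000
step 6: (k=6,j=0): S=22.7006, (K−S)⁺=57.8894, hold=56.7236 ⇒ V=57.8894 exercise | (k=6,j=1): S=33.8640, (K−S)⁺=46.7260, hold=45.5602 ⇒ V=46.7260 exercise | (k=6,j=2): S=50.5172, (K−S)⁺=30.0728, hold=28.9070 ⇒ V=30.0728 exercise | (k=6,j=3): S=75.3600, (K−S)⁺=5.2300, hold=9.5570 ⇒ V=9.5570 continue | (k=6,j=4): S=112.4196, (K−S)⁺=0.0000, hold=0.0000 ⇒ V=0.0000 continue | (k=6,j=5): S=167.7040, (K−S)⁺=0.0000, hold=0.0000 ⇒ V=0.0000 continue | (k=6,j=6): S=250.1755, (K−S)⁺=0.0000, hold=0.0000 ⇒ V=0.0000 continue  boundary S*=50.5172
step 5: (k=5,j=0): S=27.7260, (K−S)⁺=52.8640, hold=51.6982 ⇒ V=52.8640 exercise | (k=5,j=1): S=41.3608, (K−S)⁺=39.2292, hold=38.0634 ⇒ V=39.2292 exercise | (k=5,j=2): S=61.7007, (K−S)⁺=18.8893, hold=19.7986 ⇒ V=19.7986 continue | (k=5,j=3): S=92.0432, (K−S)⁺=0.0000, hold=4.8353 ⇒ V=4.8353 continue | (k=5,j=4): S=137.3070, (K−S)⁺=0.0000, hold=0.0000 ⇒ V=0.0000 continue | (k=5,j=5): S=204.8303, (K−S)⁺=0.0000, hold=0.0000 ⇒ V=0.0000 continue  boundary S*=41.3608
step 4: (k=4,j=0): S=33.8640, (K−S)⁺=46.7260, hold=45.5602 ⇒ V=46.7260 exercise | (k=4,j=1): S=50.5172, (K−S)⁺=30.0728, hold=29.3431 ⇒ V=30.0728 exercise | (k=4,j=2): S=75.3600, (K−S)⁺=5.2300, hold=12.3360 ⇒ V=12.3360 continue | (k=4,j=3): S=112.4196, (K−S)⁺=0.0000, hold=2.4464 ⇒ V=2.4464 continue | (k=4,j=4): S=167.7040, (K−S)⁺=0.0000, hold=0.0000 ⇒ V=0.0000 continue  boundary S*=50.5172
step 3: (k=3,j=0): S=41.3608, (K−S)⁺=39.2292, hold=38.0634 ⇒ V=39.2292 exercise | (k=3,j=1): S=61.7007, (K−S)⁺=18.8893, hold=21.1314 ⇒ V=21.1314 continue | (k=3,j=2): S=92.0432, (K−S)⁺=0.0000, hold=7.4147 ⇒ V=7.4147 continue | (k=3,j=3): S=137.3070, (K−S)⁺=0.0000, hold=1.2378 ⇒ V=1.2378 continue  boundary S*=41.3608
step 2: (k=2,j=0): S=50.5172, (K−S)⁺=30.0728, hold=29.9823 ⇒ V=30.0728 exercise | (k=2,j=1): S=75.3600, (K−S)⁺=5.2300, hold=14.2474 ⇒ V=14.2474 continue | (k=2,j=2): S=112.4196, (K−S)⁺=0.0000, hold=4.3450 ⇒ V=4.3450 continue  boundary S*=50.5172
step 1: (k=1,j=0): S=61.7007, (K−S)⁺=18.8893, hold=22.0481 ⇒ V=22.0481 continue | (k=1,j=1): S=92.0432, (K−S)⁺=0.0000, hold=9.2923 ⇒ V=9.2923 continue  boundary S*=-
step 0: (k=0,j=0): S=75.3600, (K−S)⁺=5.2300, hold=15.6116 ⇒ V=15.6116 continue  boundary S*=-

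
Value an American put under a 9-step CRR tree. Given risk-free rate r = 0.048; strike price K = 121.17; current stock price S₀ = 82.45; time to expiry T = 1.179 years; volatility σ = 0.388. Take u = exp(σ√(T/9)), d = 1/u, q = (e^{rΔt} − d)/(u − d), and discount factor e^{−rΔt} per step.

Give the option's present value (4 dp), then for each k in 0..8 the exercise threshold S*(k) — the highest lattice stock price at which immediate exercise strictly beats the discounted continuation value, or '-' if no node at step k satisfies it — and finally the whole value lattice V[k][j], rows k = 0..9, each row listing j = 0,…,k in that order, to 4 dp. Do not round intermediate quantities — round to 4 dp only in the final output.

Δt=0.13100, u=1.15077, d=0.86898, q=0.48733, disc=e^(-rΔt)=0.99373
k=9 terminal: V=max(K-S,0) → 97.8736 90.3191 80.3150 67.0667 49.5224 26.2889 0.0000 0.0000 0.0000 0.0000
k=8: j=0 S=26.8089 intr=94.3611 cont=93.6016 V=94.3611[EX]; j=1 S=35.5023 intr=85.6677 cont=84.9082 V=85.6677[EX]; j=2 S=47.0148 intr=74.1552 cont=73.3957 V=74.1552[EX]; j=3 S=62.2605 intr=58.9095 cont=58.1500 V=58.9095[EX]; j=4 S=82.4500 intr=38.7200 cont=37.9605 V=38.7200[EX]; j=5 S=109.1864 intr=11.9836 cont=13.3929 V=13.3929[hold]; j=6 S=144.5928 intr=0.0000 cont=0.0000 V=0.0000[hold]; j=7 S=191.4806 intr=0.0000 cont=0.0000 V=0.0000[hold]; j=8 S=253.5729 intr=0.0000 cont=0.0000 V=0.0000[hold]  S*(8)=82.4500
k=7: j=0 S=30.8509 intr=90.3191 cont=89.5596 V=90.3191[EX]; j=1 S=40.8550 intr=80.3150 cont=79.5554 V=80.3150[EX]; j=2 S=54.1033 intr=67.0667 cont=66.3072 V=67.0667[EX]; j=3 S=71.6476 intr=49.5224 cont=48.7629 V=49.5224[EX]; j=4 S=94.8811 intr=26.2889 cont=26.2119 V=26.2889[EX]; j=5 S=125.6486 intr=0.0000 cont=6.8231 V=6.8231[hold]; j=6 S=166.3933 intr=0.0000 cont=0.0000 V=0.0000[hold]; j=7 S=220.3504 intr=0.0000 cont=0.0000 V=0.0000[hold]  S*(7)=94.8811
k=6: j=0 S=35.5023 intr=85.6677 cont=84.9082 V=85.6677[EX]; j=1 S=47.0148 intr=74.1552 cont=73.3957 V=74.1552[EX]; j=2 S=62.2605 intr=58.9095 cont=58.1500 V=58.9095[EX]; j=3 S=82.4500 intr=38.7200 cont=37.9605 V=38.7200[EX]; j=4 S=109.1864 intr=11.9836 cont=16.6972 V=16.6972[hold]; j=5 S=144.5928 intr=0.0000 cont=3.4760 V=3.4760[hold]; j=6 S=191.4806 intr=0.0000 cont=0.0000 V=0.0000[hold]  S*(6)=82.4500
k=5: j=0 S=40.8550 intr=80.3150 cont=79.5554 V=80.3150[EX]; j=1 S=54.1033 intr=67.0667 cont=66.3072 V=67.0667[EX]; j=2 S=71.6476 intr=49.5224 cont=48.7629 V=49.5224[EX]; j=3 S=94.8811 intr=26.2889 cont=27.8121 V=27.8121[hold]; j=4 S=125.6486 intr=0.0000 cont=10.1898 V=10.1898[hold]; j=5 S=166.3933 intr=0.0000 cont=1.7709 V=1.7709[hold]  S*(5)=71.6476
k=4: j=0 S=47.0148 intr=74.1552 cont=73.3957 V=74.1552[EX]; j=1 S=62.2605 intr=58.9095 cont=58.1500 V=58.9095[EX]; j=2 S=82.4500 intr=38.7200 cont=38.6981 V=38.7200[EX]; j=3 S=109.1864 intr=11.9836 cont=19.1036 V=19.1036[hold]; j=4 S=144.5928 intr=0.0000 cont=6.0488 V=6.0488[hold]  S*(4)=82.4500
k=3: j=0 S=54.1033 intr=67.0667 cont=66.3072 V=67.0667[EX]; j=1 S=71.6476 intr=49.5224 cont=48.7629 V=49.5224[EX]; j=2 S=94.8811 intr=26.2889 cont=28.9775 V=28.9775[hold]; j=3 S=125.6486 intr=0.0000 cont=12.6617 V=12.6617[hold]  S*(3)=71.6476
k=2: j=0 S=62.2605 intr=58.9095 cont=58.1500 V=58.9095[EX]; j=1 S=82.4500 intr=38.7200 cont=39.2625 V=39.2625[hold]; j=2 S=109.1864 intr=11.9836 cont=20.8945 V=20.8945[hold]  S*(2)=62.2605
k=1: j=0 S=71.6476 intr=49.5224 cont=49.0256 V=49.5224[EX]; j=1 S=94.8811 intr=26.2889 cont=30.1211 V=30.1211[hold]  S*(1)=71.6476
k=0: j=0 S=82.4500 intr=38.7200 cont=39.8163 V=39.8163[hold]  S*(0)=-

price = 39.8163
boundary = - 71.6476 62.2605 71.6476 82.4500 71.6476 82.4500 94.8811 82.4500
tree:
39.8163
49.5224 30.1211
58.9095 39.2625 20.8945
67.0667 49.5224 28.9775 12.6617
74.1552 58.9095 38.7200 19.1036 6.0488
80.3150 67.0667 49.5224 27.8121 10.1898 1.7709
85.6677 74.1552 58.9095 38.7200 16.6972 3.4760 0.0000
90.3191 80.3150 67.0667 49.5224 26.2889 6.8231 0.0000 0.0000
94.3611 85.6677 74.1552 58.9095 38.7200 13.3929 0.0000 0.0000 0.0000
97.8736 90.3191 80.3150 67.0667 49.5224 26.2889 0.0000 0.0000 0.0000 0.0000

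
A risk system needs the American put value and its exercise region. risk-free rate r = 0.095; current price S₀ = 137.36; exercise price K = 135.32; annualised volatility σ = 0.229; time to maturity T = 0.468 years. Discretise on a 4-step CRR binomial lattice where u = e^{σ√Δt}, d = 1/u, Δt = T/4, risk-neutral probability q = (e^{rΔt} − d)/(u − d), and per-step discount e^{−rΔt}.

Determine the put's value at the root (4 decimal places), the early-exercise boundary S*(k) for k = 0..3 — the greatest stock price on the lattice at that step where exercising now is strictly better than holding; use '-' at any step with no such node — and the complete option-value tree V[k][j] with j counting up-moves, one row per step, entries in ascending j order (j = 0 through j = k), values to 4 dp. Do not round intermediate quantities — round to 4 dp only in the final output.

Δt=0.11700  u=1.08148  d=0.92466  q=0.55170  discount=0.98895
step 4 (expiry): payoffs max(K−S,0) = 34.9077 17.8779 0.0000 0.0000 0.0000
step 3: (k=3,j=0): S=108.5939, (K−S)⁺=26.7261, hold=25.2304 ⇒ V=26.7261 exercise | (k=3,j=1): S=127.0112, (K−S)⁺=8.3088, hold=7.9261 ⇒ V=8.3088 exercise | (k=3,j=2): S=148.5520, (K−S)⁺=0.0000, hold=0.0000 ⇒ V=0.0000 continue | (k=3,j=3): S=173.7462, (K−S)⁺=0.0000, hold=0.0000 ⇒ V=0.0000 continue  boundary S*=127.0112
step 2: (k=2,j=0): S=117.4421, (K−S)⁺=17.8779, hold=16.3822 ⇒ V=17.8779 exercise | (k=2,j=1): S=137.3600, (K−S)⁺=0.0000, hold=3.6837 ⇒ V=3.6837 continue | (k=2,j=2): S=160.6560, (K−S)⁺=0.0000, hold=0.0000 ⇒ V=0.0000 continue  boundary S*=117.4421
step 1: (k=1,j=0): S=127.0112, (K−S)⁺=8.3088, hold=9.9359 ⇒ V=9.9359 continue | (k=1,j=1): S=148.5520, (K−S)⁺=0.0000, hold=1.6331 ⇒ V=1.6331 continue  boundary S*=-
step 0: (k=0,j=0): S=137.3600, (K−S)⁺=0.0000, hold=5.2961 ⇒ V=5.2961 continue  boundary S*=-

price = 5.2961
boundary = - - 117.4421 127.0112
tree:
5.2961
9.9359 1.6331
17.8779 3.6837 0.0000
26.7261 8.3088 0.0000 0.0000
34.9077 17.8779 0.0000 0.0000 0.0000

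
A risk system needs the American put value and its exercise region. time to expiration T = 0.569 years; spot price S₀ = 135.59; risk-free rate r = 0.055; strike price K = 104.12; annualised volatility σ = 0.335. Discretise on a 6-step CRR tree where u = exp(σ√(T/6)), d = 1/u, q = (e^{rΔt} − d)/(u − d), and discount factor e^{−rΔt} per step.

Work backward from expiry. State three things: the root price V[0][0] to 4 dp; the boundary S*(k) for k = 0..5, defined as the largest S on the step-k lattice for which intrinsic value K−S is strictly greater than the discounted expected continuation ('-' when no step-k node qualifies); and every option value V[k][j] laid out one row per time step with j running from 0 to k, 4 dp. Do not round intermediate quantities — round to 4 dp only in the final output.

price = 1.8012
boundary = - - - - - 80.9490
tree:
1.8012
3.1790 0.4397
5.5038 0.8831 0.0000
9.2844 1.7738 0.0000 0.0000
15.0922 3.5629 0.0000 0.0000 0.0000
23.1710 7.1563 0.0000 0.0000 0.0000 0.0000
31.1057 14.3741 0.0000 0.0000 0.0000 0.0000 0.0000

params: Δt=0.09483 u=1.10867 d=0.90198 q=0.49953 e^(-rΔt)=0.99480
t_6 payoffs: 31.1057 14.3741 0.0000 0.0000 0.0000 0.0000 0.0000
t_5: node(5,0) S=80.9490 payoff=23.1710 vs cont=22.6294 → 23.1710 [stop]  node(5,1) S=99.4988 payoff=4.6212 vs cont=7.1563 → 7.1563 [wait]  node(5,2) S=122.2994 payoff=0.0000 vs cont=0.0000 → 0.0000 [wait]  node(5,3) S=150.3249 payoff=0.0000 vs cont=0.0000 → 0.0000 [wait]  node(5,4) S=184.7725 payoff=0.0000 vs cont=0.0000 → 0.0000 [wait]  node(5,5) S=227.1140 payoff=0.0000 vs cont=0.0000 → 0.0000 [wait]  ⇒ S*(5)=80.9490
t_4: node(4,0) S=89.7459 payoff=14.3741 vs cont=15.0922 → 15.0922 [wait]  node(4,1) S=110.3116 payoff=0.0000 vs cont=3.5629 → 3.5629 [wait]  node(4,2) S=135.5900 payoff=0.0000 vs cont=0.0000 → 0.0000 [wait]  node(4,3) S=166.6611 payoff=0.0000 vs cont=0.0000 → 0.0000 [wait]  node(4,4) S=204.8522 payoff=0.0000 vs cont=0.0000 → 0.0000 [wait]  ⇒ S*(4)=-
t_3: node(3,0) S=99.4988 payoff=4.6212 vs cont=9.2844 → 9.2844 [wait]  node(3,1) S=122.2994 payoff=0.0000 vs cont=1.7738 → 1.7738 [wait]  node(3,2) S=150.3249 payoff=0.0000 vs cont=0.0000 → 0.0000 [wait]  node(3,3) S=184.7725 payoff=0.0000 vs cont=0.0000 → 0.0000 [wait]  ⇒ S*(3)=-
t_2: node(2,0) S=110.3116 payoff=0.0000 vs cont=5.5038 → 5.5038 [wait]  node(2,1) S=135.5900 payoff=0.0000 vs cont=0.8831 → 0.8831 [wait]  node(2,2) S=166.6611 payoff=0.0000 vs cont=0.0000 → 0.0000 [wait]  ⇒ S*(2)=-
t_1: node(1,0) S=122.2994 payoff=0.0000 vs cont=3.1790 → 3.1790 [wait]  node(1,1) S=150.3249 payoff=0.0000 vs cont=0.4397 → 0.4397 [wait]  ⇒ S*(1)=-
t_0: node(0,0) S=135.5900 payoff=0.0000 vs cont=1.8012 → 1.8012 [wait]  ⇒ S*(0)=-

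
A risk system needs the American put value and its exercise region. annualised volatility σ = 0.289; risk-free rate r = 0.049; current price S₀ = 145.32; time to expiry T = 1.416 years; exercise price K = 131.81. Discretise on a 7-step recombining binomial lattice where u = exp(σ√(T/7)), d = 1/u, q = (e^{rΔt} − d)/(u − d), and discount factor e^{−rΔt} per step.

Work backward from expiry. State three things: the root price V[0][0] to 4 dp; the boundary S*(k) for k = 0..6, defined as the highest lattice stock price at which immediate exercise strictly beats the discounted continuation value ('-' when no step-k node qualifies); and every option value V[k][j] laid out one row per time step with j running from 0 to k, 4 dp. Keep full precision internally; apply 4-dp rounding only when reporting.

price = 9.9271
boundary = - - - 98.3955 86.4022 98.3955 112.0534
tree:
9.9271
15.3837 4.7903
23.1112 8.1353 1.6158
33.4145 13.4978 3.0552 0.2410
45.4078 21.7092 5.7393 0.4925 0.0000
55.9392 33.4145 10.6981 1.0065 0.0000 0.0000
65.1869 45.4078 19.7566 2.0567 0.0000 0.0000 0.0000
73.3075 55.9392 33.4145 4.2028 0.0000 0.0000 0.0000 0.0000

Δt=0.20229, u=1.13881, d=0.87811, q=0.50576, disc=e^(-rΔt)=0.99014
k=7 terminal: V=max(K-S,0) → 73.3075 55.9392 33.4145 4.2028 0.0000 0.0000 0.0000 0.0000
k=6: j=0 S=66.6231 intr=65.1869 cont=63.8869 V=65.1869[EX]; j=1 S=86.4022 intr=45.4078 cont=44.1077 V=45.4078[EX]; j=2 S=112.0534 intr=19.7566 cont=18.4565 V=19.7566[EX]; j=3 S=145.3200 intr=0.0000 cont=2.0567 V=2.0567[hold]; j=4 S=188.4628 intr=0.0000 cont=0.0000 V=0.0000[hold]; j=5 S=244.4139 intr=0.0000 cont=0.0000 V=0.0000[hold]; j=6 S=316.9757 intr=0.0000 cont=0.0000 V=0.0000[hold]  S*(6)=112.0534
k=5: j=0 S=75.8708 intr=55.9392 cont=54.6391 V=55.9392[EX]; j=1 S=98.3955 intr=33.4145 cont=32.1145 V=33.4145[EX]; j=2 S=127.6072 intr=4.2028 cont=10.6981 V=10.6981[hold]; j=3 S=165.4914 intr=0.0000 cont=1.0065 V=1.0065[hold]; j=4 S=214.6227 intr=0.0000 cont=0.0000 V=0.0000[hold]; j=5 S=278.3402 intr=0.0000 cont=0.0000 V=0.0000[hold]  S*(5)=98.3955
k=4: j=0 S=86.4022 intr=45.4078 cont=44.1077 V=45.4078[EX]; j=1 S=112.0534 intr=19.7566 cont=21.7092 V=21.7092[hold]; j=2 S=145.3200 intr=0.0000 cont=5.7393 V=5.7393[hold]; j=3 S=188.4628 intr=0.0000 cont=0.4925 V=0.4925[hold]; j=4 S=244.4139 intr=0.0000 cont=0.0000 V=0.0000[hold]  S*(4)=86.4022
k=3: j=0 S=98.3955 intr=33.4145 cont=33.0923 V=33.4145[EX]; j=1 S=127.6072 intr=4.2028 cont=13.4978 V=13.4978[hold]; j=2 S=165.4914 intr=0.0000 cont=3.0552 V=3.0552[hold]; j=3 S=214.6227 intr=0.0000 cont=0.2410 V=0.2410[hold]  S*(3)=98.3955
k=2: j=0 S=112.0534 intr=19.7566 cont=23.1112 V=23.1112[hold]; j=1 S=145.3200 intr=0.0000 cont=8.1353 V=8.1353[hold]; j=2 S=188.4628 intr=0.0000 cont=1.6158 V=1.6158[hold]  S*(2)=-
k=1: j=0 S=127.6072 intr=4.2028 cont=15.3837 V=15.3837[hold]; j=1 S=165.4914 intr=0.0000 cont=4.7903 V=4.7903[hold]  S*(1)=-
k=0: j=0 S=145.3200 intr=0.0000 cont=9.9271 V=9.9271[hold]  S*(0)=-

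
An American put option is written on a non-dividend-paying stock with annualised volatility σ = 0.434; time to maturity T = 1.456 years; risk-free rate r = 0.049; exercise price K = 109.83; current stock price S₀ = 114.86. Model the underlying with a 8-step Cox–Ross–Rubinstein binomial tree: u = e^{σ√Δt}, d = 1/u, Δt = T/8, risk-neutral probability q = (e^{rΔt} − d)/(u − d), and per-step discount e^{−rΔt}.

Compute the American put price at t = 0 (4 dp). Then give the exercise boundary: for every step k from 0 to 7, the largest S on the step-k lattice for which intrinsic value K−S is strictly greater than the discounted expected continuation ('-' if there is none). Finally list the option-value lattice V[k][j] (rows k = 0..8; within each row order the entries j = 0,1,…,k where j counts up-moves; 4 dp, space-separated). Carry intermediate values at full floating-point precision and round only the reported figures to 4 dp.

params: Δt=0.18200 u=1.20340 d=0.83098 q=0.47790 e^(-rΔt)=0.99112
t_8 payoffs: 83.7150 72.0111 55.0617 30.5162 0.0000 0.0000 0.0000 0.0000 0.0000
t_7: node(7,0) S=31.4267 payoff=78.4033 vs cont=77.4282 → 78.4033 [stop]  node(7,1) S=45.5113 payoff=64.3187 vs cont=63.3436 → 64.3187 [stop]  node(7,2) S=65.9081 payoff=43.9219 vs cont=42.9468 → 43.9219 [stop]  node(7,3) S=95.4463 payoff=14.3837 vs cont=15.7911 → 15.7911 [wait]  node(7,4) S=138.2225 payoff=0.0000 vs cont=0.0000 → 0.0000 [wait]  node(7,5) S=200.1698 payoff=0.0000 vs cont=0.0000 → 0.0000 [wait]  node(7,6) S=289.8802 payoff=0.0000 vs cont=0.0000 → 0.0000 [wait]  node(7,7) S=419.7961 payoff=0.0000 vs cont=0.0000 → 0.0000 [wait]  ⇒ S*(7)=65.9081
t_6: node(6,0) S=37.8189 payoff=72.0111 vs cont=71.0360 → 72.0111 [stop]  node(6,1) S=54.7683 payoff=55.0617 vs cont=54.0866 → 55.0617 [stop]  node(6,2) S=79.3138 payoff=30.5162 vs cont=30.2077 → 30.5162 [stop]  node(6,3) S=114.8600 payoff=0.0000 vs cont=8.1714 → 8.1714 [wait]  node(6,4) S=166.3369 payoff=0.0000 vs cont=0.0000 → 0.0000 [wait]  node(6,5) S=240.8843 payoff=0.0000 vs cont=0.0000 → 0.0000 [wait]  node(6,6) S=348.8417 payoff=0.0000 vs cont=0.0000 → 0.0000 [wait]  ⇒ S*(6)=79.3138
t_5: node(5,0) S=45.5113 payoff=64.3187 vs cont=63.3436 → 64.3187 [stop]  node(5,1) S=65.9081 payoff=43.9219 vs cont=42.9468 → 43.9219 [stop]  node(5,2) S=95.4463 payoff=14.3837 vs cont=19.6615 → 19.6615 [wait]  node(5,3) S=138.2225 payoff=0.0000 vs cont=4.2284 → 4.2284 [wait]  node(5,4) S=200.1698 payoff=0.0000 vs cont=0.0000 → 0.0000 [wait]  node(5,5) S=289.8802 payoff=0.0000 vs cont=0.0000 → 0.0000 [wait]  ⇒ S*(5)=65.9081
t_4: node(4,0) S=54.7683 payoff=55.0617 vs cont=54.0866 → 55.0617 [stop]  node(4,1) S=79.3138 payoff=30.5162 vs cont=32.0409 → 32.0409 [wait]  node(4,2) S=114.8600 payoff=0.0000 vs cont=12.1770 → 12.1770 [wait]  node(4,3) S=166.3369 payoff=0.0000 vs cont=2.1881 → 2.1881 [wait]  node(4,4) S=240.8843 payoff=0.0000 vs cont=0.0000 → 0.0000 [wait]  ⇒ S*(4)=54.7683
t_3: node(3,0) S=65.9081 payoff=43.9219 vs cont=43.6690 → 43.9219 [stop]  node(3,1) S=95.4463 payoff=14.3837 vs cont=22.3478 → 22.3478 [wait]  node(3,2) S=138.2225 payoff=0.0000 vs cont=7.3376 → 7.3376 [wait]  node(3,3) S=200.1698 payoff=0.0000 vs cont=1.1323 → 1.1323 [wait]  ⇒ S*(3)=65.9081
t_2: node(2,0) S=79.3138 payoff=30.5162 vs cont=33.3133 → 33.3133 [wait]  node(2,1) S=114.8600 payoff=0.0000 vs cont=15.0398 → 15.0398 [wait]  node(2,2) S=166.3369 payoff=0.0000 vs cont=4.3333 → 4.3333 [wait]  ⇒ S*(2)=-
t_1: node(1,0) S=95.4463 payoff=14.3837 vs cont=24.3622 → 24.3622 [wait]  node(1,1) S=138.2225 payoff=0.0000 vs cont=9.8351 → 9.8351 [wait]  ⇒ S*(1)=-
t_0: node(0,0) S=114.8600 payoff=0.0000 vs cont=17.2650 → 17.2650 [wait]  ⇒ S*(0)=-

price = 17.2650
boundary = - - - 65.9081 54.7683 65.9081 79.3138 65.9081
tree:
17.2650
24.3622 9.8351
33.3133 15.0398 4.3333
43.9219 22.3478 7.3376 1.1323
55.0617 32.0409 12.1770 2.1881 0.0000
64.3187 43.9219 19.6615 4.2284 0.0000 0.0000
72.0111 55.0617 30.5162 8.1714 0.0000 0.0000 0.0000
78.4033 64.3187 43.9219 15.7911 0.0000 0.0000 0.0000 0.0000
83.7150 72.0111 55.0617 30.5162 0.0000 0.0000 0.0000 0.0000 0.0000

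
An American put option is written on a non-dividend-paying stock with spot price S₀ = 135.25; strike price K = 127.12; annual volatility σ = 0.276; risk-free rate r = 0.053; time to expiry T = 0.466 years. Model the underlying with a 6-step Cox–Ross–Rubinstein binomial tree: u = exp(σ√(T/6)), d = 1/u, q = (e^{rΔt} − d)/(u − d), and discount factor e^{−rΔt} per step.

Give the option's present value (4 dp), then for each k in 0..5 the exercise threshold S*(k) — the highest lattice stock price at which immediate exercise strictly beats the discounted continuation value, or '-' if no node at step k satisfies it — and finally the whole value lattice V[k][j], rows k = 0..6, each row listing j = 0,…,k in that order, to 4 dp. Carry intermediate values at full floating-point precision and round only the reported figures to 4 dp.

Δt=0.07767  u=1.07995  d=0.92597  q=0.50757  discount=0.99589
step 6 (expiry): payoffs max(K−S,0) = 41.8674 27.6900 11.1549 0.0000 0.0000 0.0000 0.0000
step 5: (k=5,j=0): S=92.0688, (K−S)⁺=35.0512, hold=34.5290 ⇒ V=35.0512 exercise | (k=5,j=1): S=107.3798, (K−S)⁺=19.7402, hold=19.2180 ⇒ V=19.7402 exercise | (k=5,j=2): S=125.2369, (K−S)⁺=1.8831, hold=5.4705 ⇒ V=5.4705 continue | (k=5,j=3): S=146.0637, (K−S)⁺=0.0000, hold=0.0000 ⇒ V=0.0000 continue | (k=5,j=4): S=170.3539, (K−S)⁺=0.0000, hold=0.0000 ⇒ V=0.0000 continue | (k=5,j=5): S=198.6836, (K−S)⁺=0.0000, hold=0.0000 ⇒ V=0.0000 continue  boundary S*=107.3798
step 4: (k=4,j=0): S=99.4300, (K−S)⁺=27.6900, hold=27.1678 ⇒ V=27.6900 exercise | (k=4,j=1): S=115.9651, (K−S)⁺=11.1549, hold=12.4460 ⇒ V=12.4460 continue | (k=4,j=2): S=135.2500, (K−S)⁺=0.0000, hold=2.6828 ⇒ V=2.6828 continue | (k=4,j=3): S=157.7419, (K−S)⁺=0.0000, hold=0.0000 ⇒ V=0.0000 continue | (k=4,j=4): S=183.9743, (K−S)⁺=0.0000, hold=0.0000 ⇒ V=0.0000 continue  boundary S*=99.4300
step 3: (k=3,j=0): S=107.3798, (K−S)⁺=19.7402, hold=19.8707 ⇒ V=19.8707 continue | (k=3,j=1): S=125.2369, (K−S)⁺=1.8831, hold=7.4598 ⇒ V=7.4598 continue | (k=3,j=2): S=146.0637, (K−S)⁺=0.0000, hold=1.3157 ⇒ V=1.3157 continue | (k=3,j=3): S=170.3539, (K−S)⁺=0.0000, hold=0.0000 ⇒ V=0.0000 continue  boundary S*=-
step 2: (k=2,j=0): S=115.9651, (K−S)⁺=11.1549, hold=13.5156 ⇒ V=13.5156 continue | (k=2,j=1): S=135.2500, (K−S)⁺=0.0000, hold=4.3234 ⇒ V=4.3234 continue | (k=2,j=2): S=157.7419, (K−S)⁺=0.0000, hold=0.6452 ⇒ V=0.6452 continue  boundary S*=-
step 1: (k=1,j=0): S=125.2369, (K−S)⁺=1.8831, hold=8.8136 ⇒ V=8.8136 continue | (k=1,j=1): S=146.0637, (K−S)⁺=0.0000, hold=2.4464 ⇒ V=2.4464 continue  boundary S*=-
step 0: (k=0,j=0): S=135.2500, (K−S)⁺=0.0000, hold=5.5589 ⇒ V=5.5589 continue  boundary S*=-

price = 5.5589
boundary = - - - - 99.4300 107.3798
tree:
5.5589
8.8136 2.4464
13.5156 4.3234 0.6452
19.8707 7.4598 1.3157 0.0000
27.6900 12.4460 2.6828 0.0000 0.0000
35.0512 19.7402 5.4705 0.0000 0.0000 0.0000
41.8674 27.6900 11.1549 0.0000 0.0000 0.0000 0.0000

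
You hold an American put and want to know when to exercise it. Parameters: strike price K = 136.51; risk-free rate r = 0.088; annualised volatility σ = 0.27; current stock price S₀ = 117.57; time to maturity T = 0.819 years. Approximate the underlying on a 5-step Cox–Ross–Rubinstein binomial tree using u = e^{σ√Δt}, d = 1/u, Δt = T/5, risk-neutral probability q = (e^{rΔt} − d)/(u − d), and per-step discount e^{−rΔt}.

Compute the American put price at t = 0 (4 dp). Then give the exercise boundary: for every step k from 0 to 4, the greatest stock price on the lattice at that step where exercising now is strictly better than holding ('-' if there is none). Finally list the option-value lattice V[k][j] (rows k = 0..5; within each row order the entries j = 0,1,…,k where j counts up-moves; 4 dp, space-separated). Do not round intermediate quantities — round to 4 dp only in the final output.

Δt=0.16380  u=1.11547  d=0.89648  q=0.53901  discount=0.98569
step 5 (expiry): payoffs max(K−S,0) = 68.4317 51.8021 31.1104 5.3643 0.0000 0.0000
step 4: (k=4,j=0): S=75.9393, (K−S)⁺=60.5707, hold=58.6171 ⇒ V=60.5707 exercise | (k=4,j=1): S=94.4890, (K−S)⁺=42.0210, hold=40.0674 ⇒ V=42.0210 exercise | (k=4,j=2): S=117.5700, (K−S)⁺=18.9400, hold=16.9864 ⇒ V=18.9400 exercise | (k=4,j=3): S=146.2890, (K−S)⁺=0.0000, hold=2.4375 ⇒ V=2.4375 continue | (k=4,j=4): S=182.0231, (K−S)⁺=0.0000, hold=0.0000 ⇒ V=0.0000 continue  boundary S*=117.5700
step 3: (k=3,j=0): S=84.7079, (K−S)⁺=51.8021, hold=49.8485 ⇒ V=51.8021 exercise | (k=3,j=1): S=105.3996, (K−S)⁺=31.1104, hold=29.1568 ⇒ V=31.1104 exercise | (k=3,j=2): S=131.1457, (K−S)⁺=5.3643, hold=9.9013 ⇒ V=9.9013 continue | (k=3,j=3): S=163.1808, (K−S)⁺=0.0000, hold=1.1076 ⇒ V=1.1076 continue  boundary S*=105.3996
step 2: (k=2,j=0): S=94.4890, (K−S)⁺=42.0210, hold=40.0674 ⇒ V=42.0210 exercise | (k=2,j=1): S=117.5700, (K−S)⁺=18.9400, hold=19.3969 ⇒ V=19.3969 continue | (k=2,j=2): S=146.2890, (K−S)⁺=0.0000, hold=5.0875 ⇒ V=5.0875 continue  boundary S*=94.4890
step 1: (k=1,j=0): S=105.3996, (K−S)⁺=31.1104, hold=29.3995 ⇒ V=31.1104 exercise | (k=1,j=1): S=131.1457, (K−S)⁺=5.3643, hold=11.5168 ⇒ V=11.5168 continue  boundary S*=105.3996
step 0: (k=0,j=0): S=117.5700, (K−S)⁺=18.9400, hold=20.2552 ⇒ V=20.2552 continue  boundary S*=-

price = 20.2552
boundary = - 105.3996 94.4890 105.3996 117.5700
tree:
20.2552
31.1104 11.5168
42.0210 19.3969 5.0875
51.8021 31.1104 9.9013 1.1076
60.5707 42.0210 18.9400 2.4375 0.0000
68.4317 51.8021 31.1104 5.3643 0.0000 0.0000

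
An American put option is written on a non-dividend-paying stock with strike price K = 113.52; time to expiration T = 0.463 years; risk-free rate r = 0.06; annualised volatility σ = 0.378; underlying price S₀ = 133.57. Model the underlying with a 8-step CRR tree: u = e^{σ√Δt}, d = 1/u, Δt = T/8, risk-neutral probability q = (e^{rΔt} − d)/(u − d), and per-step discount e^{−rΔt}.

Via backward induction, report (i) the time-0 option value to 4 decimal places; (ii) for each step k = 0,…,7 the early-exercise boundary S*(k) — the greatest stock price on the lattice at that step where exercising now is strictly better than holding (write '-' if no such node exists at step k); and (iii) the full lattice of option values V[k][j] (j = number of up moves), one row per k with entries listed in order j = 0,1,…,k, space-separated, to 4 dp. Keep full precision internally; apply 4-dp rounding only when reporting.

price = 4.2193
boundary = - - - - - 84.7702 92.8403 101.6786
tree:
4.2193
6.5900 1.8436
10.0419 3.1340 0.5473
14.8475 5.2366 1.0226 0.0688
21.1481 8.5591 1.9024 0.1371 0.0000
28.7498 13.5838 3.5212 0.2733 0.0000 0.0000
36.1184 20.6797 6.4795 0.5445 0.0000 0.0000 0.0000
42.8464 28.7498 11.8414 1.0849 0.0000 0.0000 0.0000 0.0000
48.9897 36.1184 20.6797 2.1617 0.0000 0.0000 0.0000 0.0000 0.0000

Δt=0.05788, u=1.09520, d=0.91308, q=0.49638, disc=e^(-rΔt)=0.99653
k=8 terminal: V=max(K-S,0) → 48.9897 36.1184 20.6797 2.1617 0.0000 0.0000 0.0000 0.0000 0.0000
k=7: j=0 S=70.6736 intr=42.8464 cont=42.4529 V=42.8464[EX]; j=1 S=84.7702 intr=28.7498 cont=28.3563 V=28.7498[EX]; j=2 S=101.6786 intr=11.8414 cont=11.4479 V=11.8414[EX]; j=3 S=121.9595 intr=0.0000 cont=1.0849 V=1.0849[hold]; j=4 S=146.2858 intr=0.0000 cont=0.0000 V=0.0000[hold]; j=5 S=175.4641 intr=0.0000 cont=0.0000 V=0.0000[hold]; j=6 S=210.4624 intr=0.0000 cont=0.0000 V=0.0000[hold]; j=7 S=252.4416 intr=0.0000 cont=0.0000 V=0.0000[hold]  S*(7)=101.6786
k=6: j=0 S=77.4016 intr=36.1184 cont=35.7249 V=36.1184[EX]; j=1 S=92.8403 intr=20.6797 cont=20.2862 V=20.6797[EX]; j=2 S=111.3583 intr=2.1617 cont=6.4795 V=6.4795[hold]; j=3 S=133.5700 intr=0.0000 cont=0.5445 V=0.5445[hold]; j=4 S=160.2121 intr=0.0000 cont=0.0000 V=0.0000[hold]; j=5 S=192.1682 intr=0.0000 cont=0.0000 V=0.0000[hold]; j=6 S=230.4983 intr=0.0000 cont=0.0000 V=0.0000[hold]  S*(6)=92.8403
k=5: j=0 S=84.7702 intr=28.7498 cont=28.3563 V=28.7498[EX]; j=1 S=101.6786 intr=11.8414 cont=13.5838 V=13.5838[hold]; j=2 S=121.9595 intr=0.0000 cont=3.5212 V=3.5212[hold]; j=3 S=146.2858 intr=0.0000 cont=0.2733 V=0.2733[hold]; j=4 S=175.4641 intr=0.0000 cont=0.0000 V=0.0000[hold]; j=5 S=210.4624 intr=0.0000 cont=0.0000 V=0.0000[hold]  S*(5)=84.7702
k=4: j=0 S=92.8403 intr=20.6797 cont=21.1481 V=21.1481[hold]; j=1 S=111.3583 intr=2.1617 cont=8.5591 V=8.5591[hold]; j=2 S=133.5700 intr=0.0000 cont=1.9024 V=1.9024[hold]; j=3 S=160.2121 intr=0.0000 cont=0.1371 V=0.1371[hold]; j=4 S=192.1682 intr=0.0000 cont=0.0000 V=0.0000[hold]  S*(4)=-
k=3: j=0 S=101.6786 intr=11.8414 cont=14.8475 V=14.8475[hold]; j=1 S=121.9595 intr=0.0000 cont=5.2366 V=5.2366[hold]; j=2 S=146.2858 intr=0.0000 cont=1.0226 V=1.0226[hold]; j=3 S=175.4641 intr=0.0000 cont=0.0688 V=0.0688[hold]  S*(3)=-
k=2: j=0 S=111.3583 intr=2.1617 cont=10.0419 V=10.0419[hold]; j=1 S=133.5700 intr=0.0000 cont=3.1340 V=3.1340[hold]; j=2 S=160.2121 intr=0.0000 cont=0.5473 V=0.5473[hold]  S*(2)=-
k=1: j=0 S=121.9595 intr=0.0000 cont=6.5900 V=6.5900[hold]; j=1 S=146.2858 intr=0.0000 cont=1.8436 V=1.8436[hold]  S*(1)=-
k=0: j=0 S=133.5700 intr=0.0000 cont=4.2193 V=4.2193[hold]  S*(0)=-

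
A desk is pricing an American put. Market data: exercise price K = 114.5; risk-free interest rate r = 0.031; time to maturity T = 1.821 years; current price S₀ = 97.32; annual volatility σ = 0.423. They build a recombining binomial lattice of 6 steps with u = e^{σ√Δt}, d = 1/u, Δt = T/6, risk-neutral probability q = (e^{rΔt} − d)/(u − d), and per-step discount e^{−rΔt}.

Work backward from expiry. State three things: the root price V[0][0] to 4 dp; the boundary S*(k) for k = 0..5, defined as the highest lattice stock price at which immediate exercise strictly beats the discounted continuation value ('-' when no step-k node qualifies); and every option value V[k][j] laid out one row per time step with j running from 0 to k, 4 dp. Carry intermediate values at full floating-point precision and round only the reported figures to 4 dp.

Δt=0.30350, u=1.26242, d=0.79213, q=0.46210, disc=e^(-rΔt)=0.99064
k=6 terminal: V=max(K-S,0) → 90.4581 76.1840 53.4352 17.1800 0.0000 0.0000 0.0000
k=5: j=0 S=30.3511 intr=84.1489 cont=83.0767 V=84.1489[EX]; j=1 S=48.3711 intr=66.1289 cont=65.0567 V=66.1289[EX]; j=2 S=77.0897 intr=37.4103 cont=36.3380 V=37.4103[EX]; j=3 S=122.8592 intr=0.0000 cont=9.1545 V=9.1545[hold]; j=4 S=195.8026 intr=0.0000 cont=0.0000 V=0.0000[hold]; j=5 S=312.0538 intr=0.0000 cont=0.0000 V=0.0000[hold]  S*(5)=77.0897
k=4: j=0 S=38.3160 intr=76.1840 cont=75.1118 V=76.1840[EX]; j=1 S=61.0648 intr=53.4352 cont=52.3630 V=53.4352[EX]; j=2 S=97.3200 intr=17.1800 cont=24.1251 V=24.1251[hold]; j=3 S=155.1005 intr=0.0000 cont=4.8781 V=4.8781[hold]; j=4 S=247.1861 intr=0.0000 cont=0.0000 V=0.0000[hold]  S*(4)=61.0648
k=3: j=0 S=48.3711 intr=66.1289 cont=65.0567 V=66.1289[EX]; j=1 S=77.0897 intr=37.4103 cont=39.5173 V=39.5173[hold]; j=2 S=122.8592 intr=0.0000 cont=15.0884 V=15.0884[hold]; j=3 S=195.8026 intr=0.0000 cont=2.5993 V=2.5993[hold]  S*(3)=48.3711
k=2: j=0 S=61.0648 intr=53.4352 cont=53.3275 V=53.4352[EX]; j=1 S=97.3200 intr=17.1800 cont=27.9643 V=27.9643[hold]; j=2 S=155.1005 intr=0.0000 cont=9.2299 V=9.2299[hold]  S*(2)=61.0648
k=1: j=0 S=77.0897 intr=37.4103 cont=41.2748 V=41.2748[hold]; j=1 S=122.8592 intr=0.0000 cont=19.1263 V=19.1263[hold]  S*(1)=-
k=0: j=0 S=97.3200 intr=17.1800 cont=30.7492 V=30.7492[hold]  S*(0)=-

price = 30.7492
boundary = - - 61.0648 48.3711 61.0648 77.0897
tree:
30.7492
41.2748 19.1263
53.4352 27.9643 9.2299
66.1289 39.5173 15.0884 2.5993
76.1840 53.4352 24.1251 4.8781 0.0000
84.1489 66.1289 37.4103 9.1545 0.0000 0.0000
90.4581 76.1840 53.4352 17.1800 0.0000 0.0000 0.0000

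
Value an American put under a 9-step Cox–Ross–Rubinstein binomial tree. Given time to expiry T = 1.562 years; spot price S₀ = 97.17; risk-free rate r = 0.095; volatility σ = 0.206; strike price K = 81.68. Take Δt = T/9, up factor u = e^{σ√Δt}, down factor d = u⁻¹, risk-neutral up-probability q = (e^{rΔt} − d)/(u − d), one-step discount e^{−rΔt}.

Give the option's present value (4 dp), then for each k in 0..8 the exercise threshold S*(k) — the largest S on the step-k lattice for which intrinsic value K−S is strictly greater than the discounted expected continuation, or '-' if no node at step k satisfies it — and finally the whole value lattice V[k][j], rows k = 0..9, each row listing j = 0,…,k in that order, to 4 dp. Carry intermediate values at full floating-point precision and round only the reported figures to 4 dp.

Δt=0.17356  u=1.08961  d=0.91776  q=0.57530  discount=0.98365
step 9 (expiry): payoffs max(K−S,0) = 36.7958 28.3913 18.4130 6.5663 0.0000 0.0000 0.0000 0.0000 0.0000 0.0000
step 8: (k=8,j=0): S=48.9063, (K−S)⁺=32.7737, hold=31.4381 ⇒ V=32.7737 exercise | (k=8,j=1): S=58.0639, (K−S)⁺=23.6161, hold=22.2804 ⇒ V=23.6161 exercise | (k=8,j=2): S=68.9364, (K−S)⁺=12.7436, hold=11.4080 ⇒ V=12.7436 exercise | (k=8,j=3): S=81.8446, (K−S)⁺=0.0000, hold=2.7431 ⇒ V=2.7431 continue | (k=8,j=4): S=97.1700, (K−S)⁺=0.0000, hold=0.0000 ⇒ V=0.0000 continue | (k=8,j=5): S=115.3650, (K−S)⁺=0.0000, hold=0.0000 ⇒ V=0.0000 continue | (k=8,j=6): S=136.9671, (K−S)⁺=0.0000, hold=0.0000 ⇒ V=0.0000 continue | (k=8,j=7): S=162.6141, (K−S)⁺=0.0000, hold=0.0000 ⇒ V=0.0000 continue | (k=8,j=8): S=193.0634, (K−S)⁺=0.0000, hold=0.0000 ⇒ V=0.0000 continue  boundary S*=68.9364
step 7: (k=7,j=0): S=53.2887, (K−S)⁺=28.3913, hold=27.0556 ⇒ V=28.3913 exercise | (k=7,j=1): S=63.2670, (K−S)⁺=18.4130, hold=17.0773 ⇒ V=18.4130 exercise | (k=7,j=2): S=75.1137, (K−S)⁺=6.5663, hold=6.8761 ⇒ V=6.8761 continue | (k=7,j=3): S=89.1787, (K−S)⁺=0.0000, hold=1.1460 ⇒ V=1.1460 continue | (k=7,j=4): S=105.8774, (K−S)⁺=0.0000, hold=0.0000 ⇒ V=0.0000 continue | (k=7,j=5): S=125.7029, (K−S)⁺=0.0000, hold=0.0000 ⇒ V=0.0000 continue | (k=7,j=6): S=149.2406, (K−S)⁺=0.0000, hold=0.0000 ⇒ V=0.0000 continue | (k=7,j=7): S=177.1859, (K−S)⁺=0.0000, hold=0.0000 ⇒ V=0.0000 continue  boundary S*=63.2670
step 6: (k=6,j=0): S=58.0639, (K−S)⁺=23.6161, hold=22.2804 ⇒ V=23.6161 exercise | (k=6,j=1): S=68.9364, (K−S)⁺=12.7436, hold=11.5833 ⇒ V=12.7436 exercise | (k=6,j=2): S=81.8446, (K−S)⁺=0.0000, hold=3.5210 ⇒ V=3.5210 continue | (k=6,j=3): S=97.1700, (K−S)⁺=0.0000, hold=0.4787 ⇒ V=0.4787 continue | (k=6,j=4): S=115.3650, (K−S)⁺=0.0000, hold=0.0000 ⇒ V=0.0000 continue | (k=6,j=5): S=136.9671, (K−S)⁺=0.0000, hold=0.0000 ⇒ V=0.0000 continue | (k=6,j=6): S=162.6141, (K−S)⁺=0.0000, hold=0.0000 ⇒ V=0.0000 continue  boundary S*=68.9364
step 5: (k=5,j=0): S=63.2670, (K−S)⁺=18.4130, hold=17.0773 ⇒ V=18.4130 exercise | (k=5,j=1): S=75.1137, (K−S)⁺=6.5663, hold=7.3163 ⇒ V=7.3163 continue | (k=5,j=2): S=89.1787, (K−S)⁺=0.0000, hold=1.7418 ⇒ V=1.7418 continue | (k=5,j=3): S=105.8774, (K−S)⁺=0.0000, hold=0.2000 ⇒ V=0.2000 continue | (k=5,j=4): S=125.7029, (K−S)⁺=0.0000, hold=0.0000 ⇒ V=0.0000 continue | (k=5,j=5): S=149.2406, (K−S)⁺=0.0000, hold=0.0000 ⇒ V=0.0000 continue  boundary S*=63.2670
step 4: (k=4,j=0): S=68.9364, (K−S)⁺=12.7436, hold=11.8324 ⇒ V=12.7436 exercise | (k=4,j=1): S=81.8446, (K−S)⁺=0.0000, hold=4.0421 ⇒ V=4.0421 continue | (k=4,j=2): S=97.1700, (K−S)⁺=0.0000, hold=0.8408 ⇒ V=0.8408 continue | (k=4,j=3): S=115.3650, (K−S)⁺=0.0000, hold=0.0835 ⇒ V=0.0835 continue | (k=4,j=4): S=136.9671, (K−S)⁺=0.0000, hold=0.0000 ⇒ V=0.0000 continue  boundary S*=68.9364
step 3: (k=3,j=0): S=75.1137, (K−S)⁺=6.5663, hold=7.6112 ⇒ V=7.6112 continue | (k=3,j=1): S=89.1787, (K−S)⁺=0.0000, hold=2.1645 ⇒ V=2.1645 continue | (k=3,j=2): S=105.8774, (K−S)⁺=0.0000, hold=0.3986 ⇒ V=0.3986 continue | (k=3,j=3): S=125.7029, (K−S)⁺=0.0000, hold=0.0349 ⇒ V=0.0349 continue  boundary S*=-
step 2: (k=2,j=0): S=81.8446, (K−S)⁺=0.0000, hold=4.4045 ⇒ V=4.4045 continue | (k=2,j=1): S=97.1700, (K−S)⁺=0.0000, hold=1.1298 ⇒ V=1.1298 continue | (k=2,j=2): S=115.3650, (K−S)⁺=0.0000, hold=0.1862 ⇒ V=0.1862 continue  boundary S*=-
step 1: (k=1,j=0): S=89.1787, (K−S)⁺=0.0000, hold=2.4793 ⇒ V=2.4793 continue | (k=1,j=1): S=105.8774, (K−S)⁺=0.0000, hold=0.5774 ⇒ V=0.5774 continue  boundary S*=-
step 0: (k=0,j=0): S=97.1700, (K−S)⁺=0.0000, hold=1.3625 ⇒ V=1.3625 continue  boundary S*=-

price = 1.3625
boundary = - - - - 68.9364 63.2670 68.9364 63.2670 68.9364
tree:
1.3625
2.4793 0.5774
4.4045 1.1298 0.1862
7.6112 2.1645 0.3986 0.0349
12.7436 4.0421 0.8408 0.0835 0.0000
18.4130 7.3163 1.7418 0.2000 0.0000 0.0000
23.6161 12.7436 3.5210 0.4787 0.0000 0.0000 0.0000
28.3913 18.4130 6.8761 1.1460 0.0000 0.0000 0.0000 0.0000
32.7737 23.6161 12.7436 2.7431 0.0000 0.0000 0.0000 0.0000 0.0000
36.7958 28.3913 18.4130 6.5663 0.0000 0.0000 0.0000 0.0000 0.0000 0.0000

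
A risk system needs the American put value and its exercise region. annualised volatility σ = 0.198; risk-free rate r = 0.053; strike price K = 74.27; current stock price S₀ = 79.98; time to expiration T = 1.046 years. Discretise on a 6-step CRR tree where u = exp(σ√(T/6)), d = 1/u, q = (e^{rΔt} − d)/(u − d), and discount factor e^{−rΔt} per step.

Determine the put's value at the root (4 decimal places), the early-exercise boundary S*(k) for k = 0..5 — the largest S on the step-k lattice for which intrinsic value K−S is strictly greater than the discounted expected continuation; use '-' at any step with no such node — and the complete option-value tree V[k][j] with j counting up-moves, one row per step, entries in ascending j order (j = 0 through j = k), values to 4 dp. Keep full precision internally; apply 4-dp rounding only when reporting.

Δt=0.17433  u=1.08618  d=0.92065  q=0.53542  discount=0.99080
step 6 (expiry): payoffs max(K−S,0) = 25.5666 16.8099 6.4787 0.0000 0.0000 0.0000 0.0000
step 5: (k=5,j=0): S=52.9009, (K−S)⁺=21.3691, hold=20.6861 ⇒ V=21.3691 exercise | (k=5,j=1): S=62.4123, (K−S)⁺=11.8577, hold=11.1746 ⇒ V=11.8577 exercise | (k=5,j=2): S=73.6339, (K−S)⁺=0.6361, hold=2.9822 ⇒ V=2.9822 continue | (k=5,j=3): S=86.8731, (K−S)⁺=0.0000, hold=0.0000 ⇒ V=0.0000 continue | (k=5,j=4): S=102.4926, (K−S)⁺=0.0000, hold=0.0000 ⇒ V=0.0000 continue | (k=5,j=5): S=120.9205, (K−S)⁺=0.0000, hold=0.0000 ⇒ V=0.0000 continue  boundary S*=62.4123
step 4: (k=4,j=0): S=57.4601, (K−S)⁺=16.8099, hold=16.1268 ⇒ V=16.8099 exercise | (k=4,j=1): S=67.7913, (K−S)⁺=6.4787, hold=7.0402 ⇒ V=7.0402 continue | (k=4,j=2): S=79.9800, (K−S)⁺=0.0000, hold=1.3727 ⇒ V=1.3727 continue | (k=4,j=3): S=94.3602, (K−S)⁺=0.0000, hold=0.0000 ⇒ V=0.0000 continue | (k=4,j=4): S=111.3259, (K−S)⁺=0.0000, hold=0.0000 ⇒ V=0.0000 continue  boundary S*=57.4601
step 3: (k=3,j=0): S=62.4123, (K−S)⁺=11.8577, hold=11.4725 ⇒ V=11.8577 exercise | (k=3,j=1): S=73.6339, (K−S)⁺=0.6361, hold=3.9689 ⇒ V=3.9689 continue | (k=3,j=2): S=86.8731, (K−S)⁺=0.0000, hold=0.6319 ⇒ V=0.6319 continue | (k=3,j=3): S=102.4926, (K−S)⁺=0.0000, hold=0.0000 ⇒ V=0.0000 continue  boundary S*=62.4123
step 2: (k=2,j=0): S=67.7913, (K−S)⁺=6.4787, hold=7.5637 ⇒ V=7.5637 continue | (k=2,j=1): S=79.9800, (K−S)⁺=0.0000, hold=2.1621 ⇒ V=2.1621 continue | (k=2,j=2): S=94.3602, (K−S)⁺=0.0000, hold=0.2909 ⇒ V=0.2909 continue  boundary S*=-
step 1: (k=1,j=0): S=73.6339, (K−S)⁺=0.6361, hold=4.6286 ⇒ V=4.6286 continue | (k=1,j=1): S=86.8731, (K−S)⁺=0.0000, hold=1.1495 ⇒ V=1.1495 continue  boundary S*=-
step 0: (k=0,j=0): S=79.9800, (K−S)⁺=0.0000, hold=2.7404 ⇒ V=2.7404 continue  boundary S*=-

price = 2.7404
boundary = - - - 62.4123 57.4601 62.4123
tree:
2.7404
4.6286 1.1495
7.5637 2.1621 0.2909
11.8577 3.9689 0.6319 0.0000
16.8099 7.0402 1.3727 0.0000 0.0000
21.3691 11.8577 2.9822 0.0000 0.0000 0.0000
25.5666 16.8099 6.4787 0.0000 0.0000 0.0000 0.0000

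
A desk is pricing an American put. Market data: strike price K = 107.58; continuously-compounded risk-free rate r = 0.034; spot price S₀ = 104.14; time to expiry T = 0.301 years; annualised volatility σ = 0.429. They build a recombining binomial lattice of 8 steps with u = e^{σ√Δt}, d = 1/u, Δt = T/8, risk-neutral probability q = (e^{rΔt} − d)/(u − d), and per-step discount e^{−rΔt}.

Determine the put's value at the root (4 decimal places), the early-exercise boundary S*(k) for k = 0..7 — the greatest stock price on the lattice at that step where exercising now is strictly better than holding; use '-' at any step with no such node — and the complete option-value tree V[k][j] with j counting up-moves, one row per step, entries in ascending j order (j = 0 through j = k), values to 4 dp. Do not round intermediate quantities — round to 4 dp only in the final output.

params: Δt=0.03762 u=1.08677 d=0.92015 q=0.48689 e^(-rΔt)=0.99872
t_8 payoffs: 54.0616 44.3706 32.9248 19.4063 3.4400 0.0000 0.0000 0.0000 0.0000
t_7: node(7,0) S=58.1624 payoff=49.4176 vs cont=49.2801 → 49.4176 [stop]  node(7,1) S=68.6944 payoff=38.8856 vs cont=38.7481 → 38.8856 [stop]  node(7,2) S=81.1334 payoff=26.4466 vs cont=26.3091 → 26.4466 [stop]  node(7,3) S=95.8249 payoff=11.7551 vs cont=11.6176 → 11.7551 [stop]  node(7,4) S=113.1767 payoff=0.0000 vs cont=1.7628 → 1.7628 [wait]  node(7,5) S=133.6705 payoff=0.0000 vs cont=0.0000 → 0.0000 [wait]  node(7,6) S=157.8753 payoff=0.0000 vs cont=0.0000 → 0.0000 [wait]  node(7,7) S=186.4630 payoff=0.0000 vs cont=0.0000 → 0.0000 [wait]  ⇒ S*(7)=95.8249
t_6: node(6,0) S=63.2094 payoff=44.3706 vs cont=44.2331 → 44.3706 [stop]  node(6,1) S=74.6552 payoff=32.9248 vs cont=32.7872 → 32.9248 [stop]  node(6,2) S=88.1737 payoff=19.4063 vs cont=19.2688 → 19.4063 [stop]  node(6,3) S=104.1400 payoff=3.4400 vs cont=6.8812 → 6.8812 [wait]  node(6,4) S=122.9975 payoff=0.0000 vs cont=0.9034 → 0.9034 [wait]  node(6,5) S=145.2696 payoff=0.0000 vs cont=0.0000 → 0.0000 [wait]  node(6,6) S=171.5748 payoff=0.0000 vs cont=0.0000 → 0.0000 [wait]  ⇒ S*(6)=88.1737
t_5: node(5,0) S=68.6944 payoff=38.8856 vs cont=38.7481 → 38.8856 [stop]  node(5,1) S=81.1334 payoff=26.4466 vs cont=26.3091 → 26.4466 [stop]  node(5,2) S=95.8249 payoff=11.7551 vs cont=13.2909 → 13.2909 [wait]  node(5,3) S=113.1767 payoff=0.0000 vs cont=3.9656 → 3.9656 [wait]  node(5,4) S=133.6705 payoff=0.0000 vs cont=0.4629 → 0.4629 [wait]  node(5,5) S=157.8753 payoff=0.0000 vs cont=0.0000 → 0.0000 [wait]  ⇒ S*(5)=81.1334
t_4: node(4,0) S=74.6552 payoff=32.9248 vs cont=32.7872 → 32.9248 [stop]  node(4,1) S=88.1737 payoff=19.4063 vs cont=20.0156 → 20.0156 [wait]  node(4,2) S=104.1400 payoff=3.4400 vs cont=8.7393 → 8.7393 [wait]  node(4,3) S=122.9975 payoff=0.0000 vs cont=2.2573 → 2.2573 [wait]  node(4,4) S=145.2696 payoff=0.0000 vs cont=0.2372 → 0.2372 [wait]  ⇒ S*(4)=74.6552
t_3: node(3,0) S=81.1334 payoff=26.4466 vs cont=26.6053 → 26.6053 [wait]  node(3,1) S=95.8249 payoff=11.7551 vs cont=14.5067 → 14.5067 [wait]  node(3,2) S=113.1767 payoff=0.0000 vs cont=5.5761 → 5.5761 [wait]  node(3,3) S=133.6705 payoff=0.0000 vs cont=1.2721 → 1.2721 [wait]  ⇒ S*(3)=-
t_2: node(2,0) S=88.1737 payoff=19.4063 vs cont=20.6881 → 20.6881 [wait]  node(2,1) S=104.1400 payoff=3.4400 vs cont=10.1455 → 10.1455 [wait]  node(2,2) S=122.9975 payoff=0.0000 vs cont=3.4761 → 3.4761 [wait]  ⇒ S*(2)=-
t_1: node(1,0) S=95.8249 payoff=11.7551 vs cont=15.5351 → 15.5351 [wait]  node(1,1) S=113.1767 payoff=0.0000 vs cont=6.8894 → 6.8894 [wait]  ⇒ S*(1)=-
t_0: node(0,0) S=104.1400 payoff=3.4400 vs cont=11.3111 → 11.3111 [wait]  ⇒ S*(0)=-

price = 11.3111
boundary = - - - - 74.6552 81.1334 88.1737 95.8249
tree:
11.3111
15.5351 6.8894
20.6881 10.1455 3.4761
26.6053 14.5067 5.5761 1.2721
32.9248 20.0156 8.7393 2.2573 0.2372
38.8856 26.4466 13.2909 3.9656 0.4629 0.0000
44.3706 32.9248 19.4063 6.8812 0.9034 0.0000 0.0000
49.4176 38.8856 26.4466 11.7551 1.7628 0.0000 0.0000 0.0000
54.0616 44.3706 32.9248 19.4063 3.4400 0.0000 0.0000 0.0000 0.0000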